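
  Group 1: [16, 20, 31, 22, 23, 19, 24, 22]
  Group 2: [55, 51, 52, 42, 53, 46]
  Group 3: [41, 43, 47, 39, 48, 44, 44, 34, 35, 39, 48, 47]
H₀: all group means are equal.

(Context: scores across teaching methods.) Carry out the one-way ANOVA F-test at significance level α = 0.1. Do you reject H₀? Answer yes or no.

reject H₀: yes

Group means [22.12, 49.83, 42.42], grand mean 37.885
SSB = Σnᵢ(x̄ᵢ−x̄)² = 3090.029; SSW = ΣΣ(x−x̄ᵢ)² = 514.625
MSB = 3090.029/2 = 1545.0144; MSW = 514.625/23 = 22.3750
F = MSB/MSW = 69.0509
df = (2, 23)
p-value (upper-tail) = 0.00000
At α=0.1: p < α → reject H₀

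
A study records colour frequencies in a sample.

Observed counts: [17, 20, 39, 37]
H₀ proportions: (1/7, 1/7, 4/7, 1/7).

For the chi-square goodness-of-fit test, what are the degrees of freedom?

degrees of freedom = 3

df = k − 1 = 4 − 1 = 3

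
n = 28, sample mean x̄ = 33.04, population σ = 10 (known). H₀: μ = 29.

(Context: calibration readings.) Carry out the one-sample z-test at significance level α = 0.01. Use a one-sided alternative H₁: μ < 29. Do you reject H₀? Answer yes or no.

SE = σ/√n = 10/√28 = 1.8898
z = (x̄−μ₀)/SE = (33.04−29)/1.8898 = 2.1378
p-value (one-sided, H₁ less) = 0.98373
At α=0.01: p ≥ α → fail to reject H₀

reject H₀: no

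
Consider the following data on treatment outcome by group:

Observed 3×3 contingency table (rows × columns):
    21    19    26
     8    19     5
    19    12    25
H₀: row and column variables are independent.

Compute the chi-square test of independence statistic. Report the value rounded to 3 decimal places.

Row totals [66, 32, 56], col totals [48, 50, 56], n=154
χ² = (21−20.57)²/20.57 + (19−21.43)²/21.43 + (26−24.00)²/24.00 + (8−9.97)²/9.97 + (19−10.39)²/10.39 + (5−11.64)²/11.64 + (19−17.45)²/17.45 + (12−18.18)²/18.18 + (25−20.36)²/20.36 = 15.0564
df = 4

test statistic = 15.056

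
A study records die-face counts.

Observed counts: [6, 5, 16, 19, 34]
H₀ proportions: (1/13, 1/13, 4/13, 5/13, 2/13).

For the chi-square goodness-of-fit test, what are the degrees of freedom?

degrees of freedom = 4

df = k − 1 = 5 − 1 = 4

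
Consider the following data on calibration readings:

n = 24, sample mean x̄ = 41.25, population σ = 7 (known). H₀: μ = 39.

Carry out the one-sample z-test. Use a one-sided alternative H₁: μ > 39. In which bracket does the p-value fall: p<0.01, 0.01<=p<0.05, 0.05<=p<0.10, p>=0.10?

p-value bracket: 0.05<=p<0.10

SE = σ/√n = 7/√24 = 1.4289
z = (x̄−μ₀)/SE = (41.25−39)/1.4289 = 1.5747
p-value (one-sided, H₁ greater) = 0.05767
→ bracket: 0.05<=p<0.10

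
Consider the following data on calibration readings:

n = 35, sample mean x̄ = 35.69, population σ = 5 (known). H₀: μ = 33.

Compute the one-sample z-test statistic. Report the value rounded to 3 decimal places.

SE = σ/√n = 5/√35 = 0.8452
z = (x̄−μ₀)/SE = (35.69−33)/0.8452 = 3.1829

test statistic = 3.183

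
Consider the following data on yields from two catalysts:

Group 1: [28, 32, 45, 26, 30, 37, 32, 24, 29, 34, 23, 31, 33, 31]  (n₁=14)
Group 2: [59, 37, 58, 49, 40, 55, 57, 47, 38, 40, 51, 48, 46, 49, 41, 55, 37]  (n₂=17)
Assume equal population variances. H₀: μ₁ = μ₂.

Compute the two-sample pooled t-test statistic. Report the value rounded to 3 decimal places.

test statistic = -6.712

x̄₁=31.071, s₁=5.540, n₁=14
x̄₂=47.471, s₂=7.625, n₂=17
s_p² = [13·5.540² + 16·7.625²]/29 = 45.8332
SE = √(s_p²·(1/14+1/17)) = 2.4433
t = (31.071−47.471)/2.4433 = -6.7118
df = 29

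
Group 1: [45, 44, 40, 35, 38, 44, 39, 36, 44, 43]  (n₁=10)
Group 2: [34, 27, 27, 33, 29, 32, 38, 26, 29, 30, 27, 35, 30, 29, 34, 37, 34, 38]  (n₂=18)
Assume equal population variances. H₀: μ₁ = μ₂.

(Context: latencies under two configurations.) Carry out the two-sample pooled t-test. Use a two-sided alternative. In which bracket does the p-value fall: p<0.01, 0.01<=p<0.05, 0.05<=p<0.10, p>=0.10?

x̄₁=40.800, s₁=3.676, n₁=10
x̄₂=31.611, s₂=3.928, n₂=18
s_p² = [9·3.676² + 17·3.928²]/26 = 14.7645
SE = √(s_p²·(1/10+1/18)) = 1.5155
t = (40.800−31.611)/1.5155 = 6.0633
df = 26
p-value (two-sided) = 0.00000
→ bracket: p<0.01

p-value bracket: p<0.01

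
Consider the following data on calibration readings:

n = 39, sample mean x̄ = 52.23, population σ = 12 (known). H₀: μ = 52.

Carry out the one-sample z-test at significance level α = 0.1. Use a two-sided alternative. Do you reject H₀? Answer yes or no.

SE = σ/√n = 12/√39 = 1.9215
z = (x̄−μ₀)/SE = (52.23−52)/1.9215 = 0.1197
p-value (two-sided) = 0.90472
At α=0.1: p ≥ α → fail to reject H₀

reject H₀: no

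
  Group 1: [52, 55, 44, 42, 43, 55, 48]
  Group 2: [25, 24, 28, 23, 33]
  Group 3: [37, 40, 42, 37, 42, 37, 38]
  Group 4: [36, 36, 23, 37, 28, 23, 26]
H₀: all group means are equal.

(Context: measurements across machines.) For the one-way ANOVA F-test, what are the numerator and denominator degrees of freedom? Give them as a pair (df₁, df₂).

k = 4 groups, N = 26 total
df = (k−1, N−k) = (4−1, 26−4) = (3, 22)

degrees of freedom = [3, 22]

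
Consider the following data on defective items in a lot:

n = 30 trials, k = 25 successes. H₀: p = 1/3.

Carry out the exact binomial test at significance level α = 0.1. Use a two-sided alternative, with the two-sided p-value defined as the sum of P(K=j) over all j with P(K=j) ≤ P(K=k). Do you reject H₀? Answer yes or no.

Exact binomial: n=30, k=25, p₀=1/3=0.3333
P(X=j) = C(n,j)·p₀^j·(1−p₀)^(n−j); p = Σ P(X=j) over j with P(X=j) ≤ P(X=25)
p-value (two-sided) = 0.00000
At α=0.1: p < α → reject H₀

reject H₀: yes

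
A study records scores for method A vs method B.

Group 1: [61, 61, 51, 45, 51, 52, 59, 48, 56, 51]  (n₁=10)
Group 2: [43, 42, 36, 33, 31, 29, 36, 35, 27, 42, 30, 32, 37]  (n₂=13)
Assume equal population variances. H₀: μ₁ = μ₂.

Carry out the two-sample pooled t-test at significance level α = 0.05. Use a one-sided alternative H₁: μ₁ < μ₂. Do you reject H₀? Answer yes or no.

x̄₁=53.500, s₁=5.503, n₁=10
x̄₂=34.846, s₂=5.178, n₂=13
s_p² = [9·5.503² + 12·5.178²]/21 = 28.2949
SE = √(s_p²·(1/10+1/13)) = 2.2374
t = (53.500−34.846)/2.2374 = 8.3372
df = 21
p-value (one-sided, H₁ less) = 1.00000
At α=0.05: p ≥ α → fail to reject H₀

reject H₀: no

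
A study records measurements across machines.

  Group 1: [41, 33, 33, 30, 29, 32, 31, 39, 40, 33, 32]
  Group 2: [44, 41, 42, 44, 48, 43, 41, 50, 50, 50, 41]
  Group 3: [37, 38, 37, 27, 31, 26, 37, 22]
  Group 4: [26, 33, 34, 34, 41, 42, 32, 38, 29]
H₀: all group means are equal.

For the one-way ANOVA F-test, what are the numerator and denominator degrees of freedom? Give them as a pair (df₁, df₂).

degrees of freedom = [3, 35]

k = 4 groups, N = 39 total
df = (k−1, N−k) = (4−1, 39−4) = (3, 35)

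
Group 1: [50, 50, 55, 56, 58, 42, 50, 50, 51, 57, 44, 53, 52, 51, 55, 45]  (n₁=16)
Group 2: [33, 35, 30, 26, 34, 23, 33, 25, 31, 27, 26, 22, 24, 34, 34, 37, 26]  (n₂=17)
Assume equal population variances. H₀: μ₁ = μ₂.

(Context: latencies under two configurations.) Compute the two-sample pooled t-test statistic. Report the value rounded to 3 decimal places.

test statistic = 13.323

x̄₁=51.188, s₁=4.593, n₁=16
x̄₂=29.412, s₂=4.784, n₂=17
s_p² = [15·4.593² + 16·4.784²]/31 = 22.0179
SE = √(s_p²·(1/16+1/17)) = 1.6344
t = (51.188−29.412)/1.6344 = 13.3233
df = 31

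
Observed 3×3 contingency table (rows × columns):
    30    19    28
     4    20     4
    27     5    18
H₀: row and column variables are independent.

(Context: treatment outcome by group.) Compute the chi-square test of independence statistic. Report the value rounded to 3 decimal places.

Row totals [77, 28, 50], col totals [61, 44, 50], n=155
χ² = (30−30.30)²/30.30 + (19−21.86)²/21.86 + (28−24.84)²/24.84 + (4−11.02)²/11.02 + (20−7.95)²/7.95 + (4−9.03)²/9.03 + (27−19.68)²/19.68 + (5−14.19)²/14.19 + (18−16.13)²/16.13 = 35.2241
df = 4

test statistic = 35.224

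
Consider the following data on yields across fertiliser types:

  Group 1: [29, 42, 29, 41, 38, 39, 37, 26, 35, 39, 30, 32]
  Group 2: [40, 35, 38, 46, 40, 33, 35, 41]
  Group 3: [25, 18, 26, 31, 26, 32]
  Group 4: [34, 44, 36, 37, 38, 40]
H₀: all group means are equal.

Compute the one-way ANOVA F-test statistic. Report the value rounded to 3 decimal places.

test statistic = 9.082

Group means [34.75, 38.50, 26.33, 38.17], grand mean 34.750
SSB = Σnᵢ(x̄ᵢ−x̄)² = 607.583; SSW = ΣΣ(x−x̄ᵢ)² = 624.417
MSB = 607.583/3 = 202.5278; MSW = 624.417/28 = 22.3006
F = MSB/MSW = 9.0817
df = (3, 28)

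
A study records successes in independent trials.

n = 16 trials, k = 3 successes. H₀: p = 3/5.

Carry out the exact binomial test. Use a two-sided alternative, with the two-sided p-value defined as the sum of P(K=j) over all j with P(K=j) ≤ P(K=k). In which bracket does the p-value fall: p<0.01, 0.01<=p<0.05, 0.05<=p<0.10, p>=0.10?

Exact binomial: n=16, k=3, p₀=3/5=0.6000
P(X=j) = C(n,j)·p₀^j·(1−p₀)^(n−j); p = Σ P(X=j) over j with P(X=j) ≤ P(X=3)
p-value (two-sided) = 0.00122
→ bracket: p<0.01

p-value bracket: p<0.01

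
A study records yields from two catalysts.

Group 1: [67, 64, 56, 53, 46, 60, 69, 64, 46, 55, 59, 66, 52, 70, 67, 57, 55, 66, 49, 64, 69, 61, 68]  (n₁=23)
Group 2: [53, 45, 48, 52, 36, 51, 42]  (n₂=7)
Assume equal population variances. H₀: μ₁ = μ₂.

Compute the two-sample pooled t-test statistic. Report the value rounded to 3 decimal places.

test statistic = 4.284

x̄₁=60.130, s₁=7.528, n₁=23
x̄₂=46.714, s₂=6.157, n₂=7
s_p² = [22·7.528² + 6·6.157²]/28 = 52.6442
SE = √(s_p²·(1/23+1/7)) = 3.1320
t = (60.130−46.714)/3.1320 = 4.2836
df = 28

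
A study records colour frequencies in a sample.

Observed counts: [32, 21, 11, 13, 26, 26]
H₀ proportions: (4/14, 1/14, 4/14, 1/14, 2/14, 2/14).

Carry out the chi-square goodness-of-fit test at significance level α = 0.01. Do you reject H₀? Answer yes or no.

reject H₀: yes

n = 129; E_i = n·p_i = [36.86, 9.21, 36.86, 9.21, 18.43, 18.43]
χ² = (32−36.86)²/36.86 + (21−9.21)²/9.21 + (11−36.86)²/36.86 + (13−9.21)²/9.21 + (26−18.43)²/18.43 + (26−18.43)²/18.43 = 41.6318
df = 5
p-value (upper-tail) = 0.00000
At α=0.01: p < α → reject H₀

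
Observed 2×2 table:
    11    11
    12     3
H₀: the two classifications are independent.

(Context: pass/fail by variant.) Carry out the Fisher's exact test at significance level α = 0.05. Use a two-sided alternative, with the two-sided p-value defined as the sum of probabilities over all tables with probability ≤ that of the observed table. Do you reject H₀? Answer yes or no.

Margins: r₁=22, r₂=15, c₁=23, c₂=14, n=37
p_obs = C(22,11)·C(15,12)/C(37,23); sum pmf over tables with pmf ≤ p_obs
p-value (two-sided) = 0.09049
At α=0.05: p ≥ α → fail to reject H₀

reject H₀: no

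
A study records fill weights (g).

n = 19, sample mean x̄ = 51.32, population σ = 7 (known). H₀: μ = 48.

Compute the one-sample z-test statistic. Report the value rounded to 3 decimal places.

SE = σ/√n = 7/√19 = 1.6059
z = (x̄−μ₀)/SE = (51.32−48)/1.6059 = 2.0674

test statistic = 2.067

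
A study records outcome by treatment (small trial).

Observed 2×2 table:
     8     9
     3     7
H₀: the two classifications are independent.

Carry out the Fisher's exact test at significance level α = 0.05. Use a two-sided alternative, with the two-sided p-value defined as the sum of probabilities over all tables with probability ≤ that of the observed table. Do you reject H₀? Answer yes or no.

Margins: r₁=17, r₂=10, c₁=11, c₂=16, n=27
p_obs = C(17,8)·C(10,3)/C(27,11); sum pmf over tables with pmf ≤ p_obs
p-value (two-sided) = 0.44755
At α=0.05: p ≥ α → fail to reject H₀

reject H₀: no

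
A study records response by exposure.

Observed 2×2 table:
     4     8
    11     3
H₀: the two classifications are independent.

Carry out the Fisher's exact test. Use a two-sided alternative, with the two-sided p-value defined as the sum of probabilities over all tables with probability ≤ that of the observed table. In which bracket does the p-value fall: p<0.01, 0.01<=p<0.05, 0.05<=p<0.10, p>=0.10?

Margins: r₁=12, r₂=14, c₁=15, c₂=11, n=26
p_obs = C(12,4)·C(14,11)/C(26,15); sum pmf over tables with pmf ≤ p_obs
p-value (two-sided) = 0.04474
→ bracket: 0.01<=p<0.05

p-value bracket: 0.01<=p<0.05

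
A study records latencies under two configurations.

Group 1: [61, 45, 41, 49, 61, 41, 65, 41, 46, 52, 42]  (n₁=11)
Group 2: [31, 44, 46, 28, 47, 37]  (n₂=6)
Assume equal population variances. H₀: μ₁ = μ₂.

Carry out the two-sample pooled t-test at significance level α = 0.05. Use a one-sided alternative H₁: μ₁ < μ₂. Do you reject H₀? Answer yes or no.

x̄₁=49.455, s₁=9.037, n₁=11
x̄₂=38.833, s₂=8.085, n₂=6
s_p² = [10·9.037² + 5·8.085²]/15 = 76.2374
SE = √(s_p²·(1/11+1/6)) = 4.4314
t = (49.455−38.833)/4.4314 = 2.3968
df = 15
p-value (one-sided, H₁ less) = 0.98499
At α=0.05: p ≥ α → fail to reject H₀

reject H₀: no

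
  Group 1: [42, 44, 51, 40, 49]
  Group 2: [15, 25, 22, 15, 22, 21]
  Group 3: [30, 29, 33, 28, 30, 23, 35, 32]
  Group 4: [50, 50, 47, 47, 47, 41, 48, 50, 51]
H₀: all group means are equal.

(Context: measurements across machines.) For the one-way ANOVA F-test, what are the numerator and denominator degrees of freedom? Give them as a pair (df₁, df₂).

k = 4 groups, N = 28 total
df = (k−1, N−k) = (4−1, 28−4) = (3, 24)

degrees of freedom = [3, 24]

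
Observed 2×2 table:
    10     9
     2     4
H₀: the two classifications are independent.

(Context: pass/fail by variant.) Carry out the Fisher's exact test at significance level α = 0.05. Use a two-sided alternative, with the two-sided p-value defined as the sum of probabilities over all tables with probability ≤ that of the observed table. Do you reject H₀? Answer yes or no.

Margins: r₁=19, r₂=6, c₁=12, c₂=13, n=25
p_obs = C(19,10)·C(6,2)/C(25,12); sum pmf over tables with pmf ≤ p_obs
p-value (two-sided) = 0.64472
At α=0.05: p ≥ α → fail to reject H₀

reject H₀: no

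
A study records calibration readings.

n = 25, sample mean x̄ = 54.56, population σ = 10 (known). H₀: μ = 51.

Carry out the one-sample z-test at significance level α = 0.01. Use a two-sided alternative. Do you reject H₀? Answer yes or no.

SE = σ/√n = 10/√25 = 2.0000
z = (x̄−μ₀)/SE = (54.56−51)/2.0000 = 1.7800
p-value (two-sided) = 0.07508
At α=0.01: p ≥ α → fail to reject H₀

reject H₀: no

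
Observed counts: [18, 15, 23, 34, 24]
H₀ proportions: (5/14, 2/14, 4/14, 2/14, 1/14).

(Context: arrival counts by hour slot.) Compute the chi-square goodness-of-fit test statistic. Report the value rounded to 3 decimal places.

test statistic = 65.734

n = 114; E_i = n·p_i = [40.71, 16.29, 32.57, 16.29, 8.14]
χ² = (18−40.71)²/40.71 + (15−16.29)²/16.29 + (23−32.57)²/32.57 + (34−16.29)²/16.29 + (24−8.14)²/8.14 = 65.7342
df = 4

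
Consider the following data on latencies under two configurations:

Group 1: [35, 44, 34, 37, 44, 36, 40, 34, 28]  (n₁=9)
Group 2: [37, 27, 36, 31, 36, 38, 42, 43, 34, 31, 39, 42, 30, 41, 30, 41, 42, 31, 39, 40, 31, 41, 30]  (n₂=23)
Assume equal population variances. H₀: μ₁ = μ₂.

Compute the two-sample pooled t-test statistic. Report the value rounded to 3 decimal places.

x̄₁=36.889, s₁=5.134, n₁=9
x̄₂=36.174, s₂=5.060, n₂=23
s_p² = [8·5.134² + 22·5.060²]/30 = 25.8064
SE = √(s_p²·(1/9+1/23)) = 1.9973
t = (36.889−36.174)/1.9973 = 0.3580
df = 30

test statistic = 0.358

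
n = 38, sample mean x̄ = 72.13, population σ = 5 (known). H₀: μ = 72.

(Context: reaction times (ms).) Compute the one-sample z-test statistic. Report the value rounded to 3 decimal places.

SE = σ/√n = 5/√38 = 0.8111
z = (x̄−μ₀)/SE = (72.13−72)/0.8111 = 0.1603

test statistic = 0.160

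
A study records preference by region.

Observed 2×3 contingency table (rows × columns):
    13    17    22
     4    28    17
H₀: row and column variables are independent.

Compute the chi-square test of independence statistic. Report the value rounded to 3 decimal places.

test statistic = 8.013

Row totals [52, 49], col totals [17, 45, 39], n=101
χ² = (13−8.75)²/8.75 + (17−23.17)²/23.17 + (22−20.08)²/20.08 + (4−8.25)²/8.25 + (28−21.83)²/21.83 + (17−18.92)²/18.92 = 8.0126
df = 2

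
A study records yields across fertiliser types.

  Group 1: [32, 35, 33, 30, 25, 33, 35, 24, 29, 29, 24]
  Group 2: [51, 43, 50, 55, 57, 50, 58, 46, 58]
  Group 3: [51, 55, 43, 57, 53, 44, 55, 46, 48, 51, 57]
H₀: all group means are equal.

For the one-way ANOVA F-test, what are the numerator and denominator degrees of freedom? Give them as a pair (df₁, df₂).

k = 3 groups, N = 31 total
df = (k−1, N−k) = (3−1, 31−3) = (2, 28)

degrees of freedom = [2, 28]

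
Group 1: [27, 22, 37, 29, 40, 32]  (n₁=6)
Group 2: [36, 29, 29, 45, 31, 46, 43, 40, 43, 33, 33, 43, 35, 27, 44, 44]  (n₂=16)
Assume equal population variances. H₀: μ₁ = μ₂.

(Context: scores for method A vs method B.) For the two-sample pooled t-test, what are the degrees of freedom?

df = n₁ + n₂ − 2 = 6 + 16 − 2 = 20

degrees of freedom = 20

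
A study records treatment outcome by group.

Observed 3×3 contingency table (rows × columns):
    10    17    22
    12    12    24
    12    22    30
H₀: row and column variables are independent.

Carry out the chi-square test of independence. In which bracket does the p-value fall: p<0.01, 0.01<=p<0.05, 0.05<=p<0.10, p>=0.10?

Row totals [49, 48, 64], col totals [34, 51, 76], n=161
χ² = (10−10.35)²/10.35 + (17−15.52)²/15.52 + (22−23.13)²/23.13 + (12−10.14)²/10.14 + (12−15.20)²/15.20 + (24−22.66)²/22.66 + (12−13.52)²/13.52 + (22−20.27)²/20.27 + (30−30.21)²/30.21 = 1.6237
df = 4
p-value (upper-tail) = 0.80452
→ bracket: p>=0.10

p-value bracket: p>=0.10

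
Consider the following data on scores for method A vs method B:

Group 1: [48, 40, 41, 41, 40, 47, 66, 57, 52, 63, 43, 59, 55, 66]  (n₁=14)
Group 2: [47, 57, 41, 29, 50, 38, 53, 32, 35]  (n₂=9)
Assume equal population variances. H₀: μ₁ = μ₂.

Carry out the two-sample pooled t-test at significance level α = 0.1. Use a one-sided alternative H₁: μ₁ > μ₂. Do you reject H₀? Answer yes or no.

x̄₁=51.286, s₁=9.770, n₁=14
x̄₂=42.444, s₂=9.799, n₂=9
s_p² = [13·9.770² + 8·9.799²]/21 = 95.6704
SE = √(s_p²·(1/14+1/9)) = 4.1790
t = (51.286−42.444)/4.1790 = 2.1157
df = 21
p-value (one-sided, H₁ greater) = 0.02325
At α=0.1: p < α → reject H₀

reject H₀: yes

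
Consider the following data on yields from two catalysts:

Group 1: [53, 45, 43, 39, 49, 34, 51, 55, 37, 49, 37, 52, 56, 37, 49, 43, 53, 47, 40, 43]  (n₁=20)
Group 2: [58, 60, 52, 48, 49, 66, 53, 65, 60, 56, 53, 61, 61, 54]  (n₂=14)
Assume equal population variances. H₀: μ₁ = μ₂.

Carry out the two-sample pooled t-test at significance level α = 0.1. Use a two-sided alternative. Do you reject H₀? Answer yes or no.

x̄₁=45.600, s₁=6.747, n₁=20
x̄₂=56.857, s₂=5.600, n₂=14
s_p² = [19·6.747² + 13·5.600²]/32 = 39.7661
SE = √(s_p²·(1/20+1/14)) = 2.1974
t = (45.600−56.857)/2.1974 = -5.1228
df = 32
p-value (two-sided) = 0.00001
At α=0.1: p < α → reject H₀

reject H₀: yes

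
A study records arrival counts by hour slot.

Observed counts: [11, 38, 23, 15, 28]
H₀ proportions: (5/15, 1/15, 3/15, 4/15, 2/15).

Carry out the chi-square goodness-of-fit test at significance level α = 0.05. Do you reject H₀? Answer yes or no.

reject H₀: yes

n = 115; E_i = n·p_i = [38.33, 7.67, 23.00, 30.67, 15.33]
χ² = (11−38.33)²/38.33 + (38−7.67)²/7.67 + (23−23.00)²/23.00 + (15−30.67)²/30.67 + (28−15.33)²/15.33 = 157.9717
df = 4
p-value (upper-tail) = 0.00000
At α=0.05: p < α → reject H₀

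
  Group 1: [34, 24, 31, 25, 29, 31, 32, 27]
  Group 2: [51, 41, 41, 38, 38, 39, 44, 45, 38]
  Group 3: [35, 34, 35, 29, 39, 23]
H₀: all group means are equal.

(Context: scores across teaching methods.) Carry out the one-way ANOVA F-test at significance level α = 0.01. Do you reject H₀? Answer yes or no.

reject H₀: yes

Group means [29.12, 41.67, 32.50], grand mean 34.913
SSB = Σnᵢ(x̄ᵢ−x̄)² = 713.451; SSW = ΣΣ(x−x̄ᵢ)² = 398.375
MSB = 713.451/2 = 356.7255; MSW = 398.375/20 = 19.9187
F = MSB/MSW = 17.9090
df = (2, 20)
p-value (upper-tail) = 0.00003
At α=0.01: p < α → reject H₀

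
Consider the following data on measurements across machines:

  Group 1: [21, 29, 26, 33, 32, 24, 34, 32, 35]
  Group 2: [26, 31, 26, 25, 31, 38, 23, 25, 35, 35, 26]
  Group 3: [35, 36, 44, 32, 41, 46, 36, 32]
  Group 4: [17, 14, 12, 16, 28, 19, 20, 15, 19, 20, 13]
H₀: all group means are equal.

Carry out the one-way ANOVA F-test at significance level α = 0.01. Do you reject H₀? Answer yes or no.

Group means [29.56, 29.18, 37.75, 17.55], grand mean 27.744
SSB = Σnᵢ(x̄ᵢ−x̄)² = 1997.350; SSW = ΣΣ(x−x̄ᵢ)² = 842.086
MSB = 1997.350/3 = 665.7833; MSW = 842.086/35 = 24.0596
F = MSB/MSW = 27.6723
df = (3, 35)
p-value (upper-tail) = 0.00000
At α=0.01: p < α → reject H₀

reject H₀: yes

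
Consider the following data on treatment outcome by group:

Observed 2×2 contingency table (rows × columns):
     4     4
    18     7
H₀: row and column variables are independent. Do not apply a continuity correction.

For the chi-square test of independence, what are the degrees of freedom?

df = (r−1)(c−1) = (2−1)·(2−1) = 1

degrees of freedom = 1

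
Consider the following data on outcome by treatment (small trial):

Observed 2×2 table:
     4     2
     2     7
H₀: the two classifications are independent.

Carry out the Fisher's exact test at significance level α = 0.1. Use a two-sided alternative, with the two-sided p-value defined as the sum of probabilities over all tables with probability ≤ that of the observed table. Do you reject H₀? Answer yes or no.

Margins: r₁=6, r₂=9, c₁=6, c₂=9, n=15
p_obs = C(6,4)·C(9,2)/C(15,6); sum pmf over tables with pmf ≤ p_obs
p-value (two-sided) = 0.13566
At α=0.1: p ≥ α → fail to reject H₀

reject H₀: no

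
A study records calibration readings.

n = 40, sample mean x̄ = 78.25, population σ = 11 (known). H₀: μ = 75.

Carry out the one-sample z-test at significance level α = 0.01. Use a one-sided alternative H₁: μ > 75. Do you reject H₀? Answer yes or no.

SE = σ/√n = 11/√40 = 1.7393
z = (x̄−μ₀)/SE = (78.25−75)/1.7393 = 1.8686
p-value (one-sided, H₁ greater) = 0.03084
At α=0.01: p ≥ α → fail to reject H₀

reject H₀: no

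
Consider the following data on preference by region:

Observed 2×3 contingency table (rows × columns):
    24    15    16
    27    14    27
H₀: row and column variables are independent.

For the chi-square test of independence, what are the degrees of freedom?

df = (r−1)(c−1) = (2−1)·(3−1) = 2

degrees of freedom = 2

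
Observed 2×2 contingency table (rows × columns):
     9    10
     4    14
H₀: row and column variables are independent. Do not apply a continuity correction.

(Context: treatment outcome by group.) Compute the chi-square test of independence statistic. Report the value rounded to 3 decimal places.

Row totals [19, 18], col totals [13, 24], n=37
χ² = (9−6.68)²/6.68 + (10−12.32)²/12.32 + (4−6.32)²/6.32 + (14−11.68)²/11.68 = 2.5646
df = 1

test statistic = 2.565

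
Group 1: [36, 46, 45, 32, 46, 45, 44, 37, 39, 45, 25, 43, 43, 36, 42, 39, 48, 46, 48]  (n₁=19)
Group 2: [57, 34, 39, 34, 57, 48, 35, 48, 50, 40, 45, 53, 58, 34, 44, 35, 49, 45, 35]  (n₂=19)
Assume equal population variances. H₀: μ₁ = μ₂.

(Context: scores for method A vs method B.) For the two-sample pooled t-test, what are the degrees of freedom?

degrees of freedom = 36

df = n₁ + n₂ − 2 = 19 + 19 − 2 = 36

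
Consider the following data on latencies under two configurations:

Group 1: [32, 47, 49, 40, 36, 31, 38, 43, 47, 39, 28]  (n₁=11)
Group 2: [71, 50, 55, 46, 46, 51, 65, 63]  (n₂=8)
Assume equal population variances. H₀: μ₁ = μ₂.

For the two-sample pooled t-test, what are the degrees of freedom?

degrees of freedom = 17

df = n₁ + n₂ − 2 = 11 + 8 − 2 = 17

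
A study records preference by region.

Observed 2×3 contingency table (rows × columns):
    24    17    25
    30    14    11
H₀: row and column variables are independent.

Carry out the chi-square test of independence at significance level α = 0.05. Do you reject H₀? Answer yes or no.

reject H₀: no

Row totals [66, 55], col totals [54, 31, 36], n=121
χ² = (24−29.45)²/29.45 + (17−16.91)²/16.91 + (25−19.64)²/19.64 + (30−24.55)²/24.55 + (14−14.09)²/14.09 + (11−16.36)²/16.36 = 5.4464
df = 2
p-value (upper-tail) = 0.06566
At α=0.05: p ≥ α → fail to reject H₀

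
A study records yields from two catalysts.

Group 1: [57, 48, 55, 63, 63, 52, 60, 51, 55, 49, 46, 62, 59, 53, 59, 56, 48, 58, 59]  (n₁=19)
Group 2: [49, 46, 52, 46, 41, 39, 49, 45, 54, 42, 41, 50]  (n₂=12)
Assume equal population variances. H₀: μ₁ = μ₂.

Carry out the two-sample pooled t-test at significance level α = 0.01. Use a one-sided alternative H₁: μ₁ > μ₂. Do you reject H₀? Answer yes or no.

x̄₁=55.421, s₁=5.295, n₁=19
x̄₂=46.167, s₂=4.764, n₂=12
s_p² = [18·5.295² + 11·4.764²]/29 = 26.0103
SE = √(s_p²·(1/19+1/12)) = 1.8806
t = (55.421−46.167)/1.8806 = 4.9211
df = 29
p-value (one-sided, H₁ greater) = 0.00002
At α=0.01: p < α → reject H₀

reject H₀: yes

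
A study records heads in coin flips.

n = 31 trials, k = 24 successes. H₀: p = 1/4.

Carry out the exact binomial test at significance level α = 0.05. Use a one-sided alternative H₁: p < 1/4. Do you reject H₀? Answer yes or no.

reject H₀: no

Exact binomial: n=31, k=24, p₀=1/4=0.2500
P(X≤24) from Σ C(n,i)·p₀^i·(1−p₀)^(n−i)
p-value (one-sided, H₁ less) = 1.00000
At α=0.05: p ≥ α → fail to reject H₀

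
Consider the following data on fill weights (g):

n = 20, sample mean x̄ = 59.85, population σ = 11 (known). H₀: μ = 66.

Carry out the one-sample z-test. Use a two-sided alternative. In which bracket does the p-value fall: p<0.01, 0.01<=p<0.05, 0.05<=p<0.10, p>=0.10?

p-value bracket: 0.01<=p<0.05

SE = σ/√n = 11/√20 = 2.4597
z = (x̄−μ₀)/SE = (59.85−66)/2.4597 = -2.5003
p-value (two-sided) = 0.01241
→ bracket: 0.01<=p<0.05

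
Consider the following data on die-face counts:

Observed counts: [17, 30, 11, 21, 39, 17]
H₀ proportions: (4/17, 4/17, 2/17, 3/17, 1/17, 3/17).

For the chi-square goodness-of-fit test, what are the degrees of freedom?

degrees of freedom = 5

df = k − 1 = 6 − 1 = 5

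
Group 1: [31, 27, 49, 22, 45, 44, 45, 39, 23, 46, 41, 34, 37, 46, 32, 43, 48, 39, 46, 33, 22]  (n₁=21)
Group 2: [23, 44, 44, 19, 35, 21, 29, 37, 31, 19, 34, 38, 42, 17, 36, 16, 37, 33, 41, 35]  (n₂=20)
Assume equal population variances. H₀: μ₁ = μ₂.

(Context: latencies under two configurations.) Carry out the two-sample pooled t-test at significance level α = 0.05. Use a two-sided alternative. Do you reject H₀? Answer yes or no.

reject H₀: yes

x̄₁=37.714, s₁=8.850, n₁=21
x̄₂=31.550, s₂=9.237, n₂=20
s_p² = [20·8.850² + 19·9.237²]/39 = 81.7240
SE = √(s_p²·(1/21+1/20)) = 2.8245
t = (37.714−31.550)/2.8245 = 2.1824
df = 39
p-value (two-sided) = 0.03516
At α=0.05: p < α → reject H₀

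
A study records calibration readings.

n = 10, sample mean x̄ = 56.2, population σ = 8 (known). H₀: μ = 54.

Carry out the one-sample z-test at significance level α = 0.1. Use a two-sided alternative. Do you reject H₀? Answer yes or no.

reject H₀: no

SE = σ/√n = 8/√10 = 2.5298
z = (x̄−μ₀)/SE = (56.2−54)/2.5298 = 0.8696
p-value (two-sided) = 0.38450
At α=0.1: p ≥ α → fail to reject H₀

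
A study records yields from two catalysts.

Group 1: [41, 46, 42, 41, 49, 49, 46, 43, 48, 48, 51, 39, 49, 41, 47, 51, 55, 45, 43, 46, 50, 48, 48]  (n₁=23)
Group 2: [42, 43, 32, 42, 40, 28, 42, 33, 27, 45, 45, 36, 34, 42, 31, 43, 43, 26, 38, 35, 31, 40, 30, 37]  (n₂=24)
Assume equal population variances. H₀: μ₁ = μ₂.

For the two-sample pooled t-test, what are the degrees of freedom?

degrees of freedom = 45

df = n₁ + n₂ − 2 = 23 + 24 − 2 = 45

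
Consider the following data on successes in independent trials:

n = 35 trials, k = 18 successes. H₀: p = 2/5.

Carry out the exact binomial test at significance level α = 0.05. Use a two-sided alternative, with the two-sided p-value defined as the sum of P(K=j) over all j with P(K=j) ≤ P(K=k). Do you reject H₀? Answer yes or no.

reject H₀: no

Exact binomial: n=35, k=18, p₀=2/5=0.4000
P(X=j) = C(n,j)·p₀^j·(1−p₀)^(n−j); p = Σ P(X=j) over j with P(X=j) ≤ P(X=18)
p-value (two-sided) = 0.17184
At α=0.05: p ≥ α → fail to reject H₀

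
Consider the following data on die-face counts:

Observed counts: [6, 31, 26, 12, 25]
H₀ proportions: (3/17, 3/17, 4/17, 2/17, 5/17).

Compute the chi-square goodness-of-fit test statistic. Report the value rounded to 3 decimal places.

n = 100; E_i = n·p_i = [17.65, 17.65, 23.53, 11.76, 29.41]
χ² = (6−17.65)²/17.65 + (31−17.65)²/17.65 + (26−23.53)²/23.53 + (12−11.76)²/11.76 + (25−29.41)²/29.41 = 18.7167
df = 4

test statistic = 18.717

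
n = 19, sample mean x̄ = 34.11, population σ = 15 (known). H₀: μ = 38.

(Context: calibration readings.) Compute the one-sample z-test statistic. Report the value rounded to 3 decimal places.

test statistic = -1.130

SE = σ/√n = 15/√19 = 3.4412
z = (x̄−μ₀)/SE = (34.11−38)/3.4412 = -1.1304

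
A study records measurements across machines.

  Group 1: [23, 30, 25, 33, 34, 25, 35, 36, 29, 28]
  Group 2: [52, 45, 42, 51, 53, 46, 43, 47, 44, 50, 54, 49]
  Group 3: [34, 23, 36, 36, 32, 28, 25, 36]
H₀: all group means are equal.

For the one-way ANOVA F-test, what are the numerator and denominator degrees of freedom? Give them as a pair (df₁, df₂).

degrees of freedom = [2, 27]

k = 3 groups, N = 30 total
df = (k−1, N−k) = (3−1, 30−3) = (2, 27)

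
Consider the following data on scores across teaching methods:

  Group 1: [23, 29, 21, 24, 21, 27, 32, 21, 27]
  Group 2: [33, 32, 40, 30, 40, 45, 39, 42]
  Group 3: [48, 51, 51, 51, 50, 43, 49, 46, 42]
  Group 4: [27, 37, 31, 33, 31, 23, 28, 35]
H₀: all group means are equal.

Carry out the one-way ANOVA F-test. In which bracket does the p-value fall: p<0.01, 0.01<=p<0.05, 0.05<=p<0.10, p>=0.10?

Group means [25.00, 37.62, 47.89, 30.62], grand mean 35.353
SSB = Σnᵢ(x̄ᵢ−x̄)² = 2599.126; SSW = ΣΣ(x−x̄ᵢ)² = 564.639
MSB = 2599.126/3 = 866.3753; MSW = 564.639/30 = 18.8213
F = MSB/MSW = 46.0316
df = (3, 30)
p-value (upper-tail) = 0.00000
→ bracket: p<0.01

p-value bracket: p<0.01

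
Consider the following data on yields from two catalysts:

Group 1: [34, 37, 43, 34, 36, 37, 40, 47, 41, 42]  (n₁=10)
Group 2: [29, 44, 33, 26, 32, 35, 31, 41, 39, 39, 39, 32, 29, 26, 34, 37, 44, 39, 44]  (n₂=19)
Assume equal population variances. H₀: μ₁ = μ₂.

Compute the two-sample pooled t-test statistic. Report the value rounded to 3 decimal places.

x̄₁=39.100, s₁=4.228, n₁=10
x̄₂=35.421, s₂=5.853, n₂=19
s_p² = [9·4.228² + 18·5.853²]/27 = 28.7975
SE = √(s_p²·(1/10+1/19)) = 2.0965
t = (39.100−35.421)/2.0965 = 1.7548
df = 27

test statistic = 1.755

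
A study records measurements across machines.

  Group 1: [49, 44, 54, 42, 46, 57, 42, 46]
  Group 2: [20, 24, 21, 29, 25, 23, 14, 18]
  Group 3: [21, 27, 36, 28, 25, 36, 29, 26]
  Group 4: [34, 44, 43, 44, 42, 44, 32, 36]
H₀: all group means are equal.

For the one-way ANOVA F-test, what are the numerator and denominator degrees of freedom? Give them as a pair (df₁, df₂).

k = 4 groups, N = 32 total
df = (k−1, N−k) = (4−1, 32−4) = (3, 28)

degrees of freedom = [3, 28]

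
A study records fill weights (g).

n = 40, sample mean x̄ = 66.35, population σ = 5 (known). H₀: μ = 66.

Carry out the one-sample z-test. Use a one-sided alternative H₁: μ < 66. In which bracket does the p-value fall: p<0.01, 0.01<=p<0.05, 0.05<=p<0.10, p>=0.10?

p-value bracket: p>=0.10

SE = σ/√n = 5/√40 = 0.7906
z = (x̄−μ₀)/SE = (66.35−66)/0.7906 = 0.4427
p-value (one-sided, H₁ less) = 0.67102
→ bracket: p>=0.10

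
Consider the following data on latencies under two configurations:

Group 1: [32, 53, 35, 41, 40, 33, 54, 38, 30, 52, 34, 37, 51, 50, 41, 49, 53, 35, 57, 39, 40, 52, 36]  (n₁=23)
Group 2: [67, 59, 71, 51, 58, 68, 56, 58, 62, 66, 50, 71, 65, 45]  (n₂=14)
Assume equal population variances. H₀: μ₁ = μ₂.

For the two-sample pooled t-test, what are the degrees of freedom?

degrees of freedom = 35

df = n₁ + n₂ − 2 = 23 + 14 − 2 = 35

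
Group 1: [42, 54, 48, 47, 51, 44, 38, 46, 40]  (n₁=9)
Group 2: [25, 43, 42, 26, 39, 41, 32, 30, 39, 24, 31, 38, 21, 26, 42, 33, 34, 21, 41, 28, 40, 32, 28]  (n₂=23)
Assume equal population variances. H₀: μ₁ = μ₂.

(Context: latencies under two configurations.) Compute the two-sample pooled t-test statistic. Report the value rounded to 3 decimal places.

test statistic = 4.819

x̄₁=45.556, s₁=5.151, n₁=9
x̄₂=32.870, s₂=7.175, n₂=23
s_p² = [8·5.151² + 22·7.175²]/30 = 44.8277
SE = √(s_p²·(1/9+1/23)) = 2.6325
t = (45.556−32.870)/2.6325 = 4.8190
df = 30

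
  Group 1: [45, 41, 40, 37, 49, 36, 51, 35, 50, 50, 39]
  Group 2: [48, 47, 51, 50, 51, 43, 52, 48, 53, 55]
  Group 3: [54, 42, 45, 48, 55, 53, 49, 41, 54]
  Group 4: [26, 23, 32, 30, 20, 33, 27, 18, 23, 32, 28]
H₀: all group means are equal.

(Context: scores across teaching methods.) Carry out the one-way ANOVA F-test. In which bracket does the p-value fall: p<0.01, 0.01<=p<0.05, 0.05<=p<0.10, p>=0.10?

p-value bracket: p<0.01

Group means [43.00, 49.80, 49.00, 26.55], grand mean 41.561
SSB = Σnᵢ(x̄ᵢ−x̄)² = 3679.770; SSW = ΣΣ(x−x̄ᵢ)² = 974.327
MSB = 3679.770/3 = 1226.5901; MSW = 974.327/37 = 26.3332
F = MSB/MSW = 46.5797
df = (3, 37)
p-value (upper-tail) = 0.00000
→ bracket: p<0.01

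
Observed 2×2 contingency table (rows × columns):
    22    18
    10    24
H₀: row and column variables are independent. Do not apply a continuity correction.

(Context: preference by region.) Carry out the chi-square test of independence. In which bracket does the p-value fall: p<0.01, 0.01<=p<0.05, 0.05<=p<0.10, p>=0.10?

Row totals [40, 34], col totals [32, 42], n=74
χ² = (22−17.30)²/17.30 + (18−22.70)²/22.70 + (10−14.70)²/14.70 + (24−19.30)²/19.30 = 4.9029
df = 1
p-value (upper-tail) = 0.02681
→ bracket: 0.01<=p<0.05

p-value bracket: 0.01<=p<0.05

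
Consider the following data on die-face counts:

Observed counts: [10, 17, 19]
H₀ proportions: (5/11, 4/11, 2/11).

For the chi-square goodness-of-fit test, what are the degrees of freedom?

degrees of freedom = 2

df = k − 1 = 3 − 1 = 2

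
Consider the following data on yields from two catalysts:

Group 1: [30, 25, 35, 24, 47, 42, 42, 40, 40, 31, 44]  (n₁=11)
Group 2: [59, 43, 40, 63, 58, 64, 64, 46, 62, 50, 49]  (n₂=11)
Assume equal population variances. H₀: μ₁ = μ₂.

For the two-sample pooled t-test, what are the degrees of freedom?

degrees of freedom = 20

df = n₁ + n₂ − 2 = 11 + 11 − 2 = 20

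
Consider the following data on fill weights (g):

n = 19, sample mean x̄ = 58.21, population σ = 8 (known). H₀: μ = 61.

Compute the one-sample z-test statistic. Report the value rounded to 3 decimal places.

test statistic = -1.520

SE = σ/√n = 8/√19 = 1.8353
z = (x̄−μ₀)/SE = (58.21−61)/1.8353 = -1.5202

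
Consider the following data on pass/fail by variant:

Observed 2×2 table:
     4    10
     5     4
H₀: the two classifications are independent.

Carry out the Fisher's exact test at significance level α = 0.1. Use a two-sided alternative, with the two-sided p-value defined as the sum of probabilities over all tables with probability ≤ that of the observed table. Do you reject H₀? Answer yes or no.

reject H₀: no

Margins: r₁=14, r₂=9, c₁=9, c₂=14, n=23
p_obs = C(14,4)·C(9,5)/C(23,9); sum pmf over tables with pmf ≤ p_obs
p-value (two-sided) = 0.38264
At α=0.1: p ≥ α → fail to reject H₀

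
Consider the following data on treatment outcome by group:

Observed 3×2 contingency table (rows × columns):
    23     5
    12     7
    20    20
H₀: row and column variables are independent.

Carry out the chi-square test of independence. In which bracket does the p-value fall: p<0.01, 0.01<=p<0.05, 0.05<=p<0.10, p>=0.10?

p-value bracket: 0.01<=p<0.05

Row totals [28, 19, 40], col totals [55, 32], n=87
χ² = (23−17.70)²/17.70 + (5−10.30)²/10.30 + (12−12.01)²/12.01 + (7−6.99)²/6.99 + (20−25.29)²/25.29 + (20−14.71)²/14.71 = 7.3182
df = 2
p-value (upper-tail) = 0.02576
→ bracket: 0.01<=p<0.05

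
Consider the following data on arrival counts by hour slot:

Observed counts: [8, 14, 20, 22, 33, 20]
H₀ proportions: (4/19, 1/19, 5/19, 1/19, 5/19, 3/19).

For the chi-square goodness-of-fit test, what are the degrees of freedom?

df = k − 1 = 6 − 1 = 5

degrees of freedom = 5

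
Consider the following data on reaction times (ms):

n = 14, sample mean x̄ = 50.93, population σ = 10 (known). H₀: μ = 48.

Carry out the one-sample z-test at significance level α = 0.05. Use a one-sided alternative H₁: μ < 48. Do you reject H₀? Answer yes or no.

reject H₀: no

SE = σ/√n = 10/√14 = 2.6726
z = (x̄−μ₀)/SE = (50.93−48)/2.6726 = 1.0963
p-value (one-sided, H₁ less) = 0.86353
At α=0.05: p ≥ α → fail to reject H₀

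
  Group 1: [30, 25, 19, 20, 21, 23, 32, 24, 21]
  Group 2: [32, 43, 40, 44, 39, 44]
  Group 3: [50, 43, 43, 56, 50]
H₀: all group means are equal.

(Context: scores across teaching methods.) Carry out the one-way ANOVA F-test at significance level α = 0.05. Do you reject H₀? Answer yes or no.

Group means [23.89, 40.33, 48.40], grand mean 34.950
SSB = Σnᵢ(x̄ᵢ−x̄)² = 2179.528; SSW = ΣΣ(x−x̄ᵢ)² = 387.422
MSB = 2179.528/2 = 1089.7639; MSW = 387.422/17 = 22.7895
F = MSB/MSW = 47.8186
df = (2, 17)
p-value (upper-tail) = 0.00000
At α=0.05: p < α → reject H₀

reject H₀: yes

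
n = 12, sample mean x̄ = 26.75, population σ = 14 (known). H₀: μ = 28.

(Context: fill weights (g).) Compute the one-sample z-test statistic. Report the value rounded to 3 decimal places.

SE = σ/√n = 14/√12 = 4.0415
z = (x̄−μ₀)/SE = (26.75−28)/4.0415 = -0.3093

test statistic = -0.309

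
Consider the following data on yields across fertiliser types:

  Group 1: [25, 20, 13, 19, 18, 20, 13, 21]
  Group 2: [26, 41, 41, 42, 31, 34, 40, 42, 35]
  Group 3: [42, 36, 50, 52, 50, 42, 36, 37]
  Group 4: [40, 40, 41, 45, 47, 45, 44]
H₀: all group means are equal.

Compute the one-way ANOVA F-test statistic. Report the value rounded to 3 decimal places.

Group means [18.62, 36.89, 43.12, 43.14], grand mean 35.250
SSB = Σnᵢ(x̄ᵢ−x̄)² = 3167.504; SSW = ΣΣ(x−x̄ᵢ)² = 736.496
MSB = 3167.504/3 = 1055.8347; MSW = 736.496/28 = 26.3034
F = MSB/MSW = 40.1406
df = (3, 28)

test statistic = 40.141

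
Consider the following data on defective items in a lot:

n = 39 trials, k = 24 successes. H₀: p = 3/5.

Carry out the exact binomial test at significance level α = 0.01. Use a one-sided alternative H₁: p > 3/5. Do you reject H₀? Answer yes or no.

Exact binomial: n=39, k=24, p₀=3/5=0.6000
P(X≥24) from Σ C(n,i)·p₀^i·(1−p₀)^(n−i)
p-value (one-sided, H₁ greater) = 0.49138
At α=0.01: p ≥ α → fail to reject H₀

reject H₀: no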